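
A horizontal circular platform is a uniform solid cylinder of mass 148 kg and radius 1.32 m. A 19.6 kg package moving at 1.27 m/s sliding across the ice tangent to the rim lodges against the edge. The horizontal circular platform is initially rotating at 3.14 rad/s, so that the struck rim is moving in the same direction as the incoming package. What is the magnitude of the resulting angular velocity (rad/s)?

About the central axle the impulsive forces during the collision are internal, so angular momentum about that axis is conserved.
I_p = ½(148)(1.32)² = 128.9 kg·m². Taking the sense of the package's angular momentum as positive, L_{package} = m v R = (19.6)(1.27)(1.32) = 32.86 kg·m²/s.
L_i = +I_p ω_p + m v R = +(128.9)(3.14) + 32.86 = 437.7 kg·m²/s.
After sticking, I_f = I_p + m R² = 128.9 + (19.6)(1.32)² = 163.1 kg·m².
ω_f = L_i / I_f = 437.7 / 163.1 = 2.684 rad/s.

|ω_f| ≈ 2.68 rad/s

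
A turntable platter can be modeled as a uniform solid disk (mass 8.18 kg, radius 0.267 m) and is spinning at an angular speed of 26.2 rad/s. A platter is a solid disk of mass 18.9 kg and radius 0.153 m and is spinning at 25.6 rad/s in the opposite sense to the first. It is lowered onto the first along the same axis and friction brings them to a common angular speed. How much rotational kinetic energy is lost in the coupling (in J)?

ΔKE lost ≈ 169 J

No external torque acts about the common axis, so total angular momentum is conserved.
Moments of inertia: I_A = ½(8.18)(0.267)² = 0.2916 kg·m²; I_B = ½(18.9)(0.153)² = 0.2212 kg·m².
Taking A's sense as positive: L = (0.2916)(26.2) − (0.2212)(25.6) = 1.976 kg·m²·rad/s.
Combined I = 0.2916 + 0.2212 = 0.5128 kg·m².
ω_f = L / I = 1.976 / 0.5128 = 3.854 rad/s.
KE_i = ½ΣIω² = 172.6 J; KE_f = ½(0.5128)(3.854)² = 3.808 J.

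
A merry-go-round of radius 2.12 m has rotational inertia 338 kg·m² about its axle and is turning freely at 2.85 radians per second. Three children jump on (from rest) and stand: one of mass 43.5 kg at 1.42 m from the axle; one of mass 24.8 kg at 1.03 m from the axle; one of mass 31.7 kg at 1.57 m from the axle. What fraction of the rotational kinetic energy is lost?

The added mass arrives with no angular momentum about the axle, and any external torque about the axle is negligible, so the system's angular momentum is conserved.
Added inertia Σmr² = (43.5)(1.42)² + (24.8)(1.03)² + (31.7)(1.57)² = 192.2 kg·m²; I_f = 338.0 + 192.2 = 530.2 kg·m².
ω_f = I_p ω_i / I_f = (338.0)(2.85) / 530.2 = 1.817 rad/s.
KE_i = ½(338.0)(2.850 rad/s)² = 1373 J; KE_f = ½(530.2)(1.817)² = 875.2 J.
Fraction lost = 0.3625.

fraction ≈ 0.362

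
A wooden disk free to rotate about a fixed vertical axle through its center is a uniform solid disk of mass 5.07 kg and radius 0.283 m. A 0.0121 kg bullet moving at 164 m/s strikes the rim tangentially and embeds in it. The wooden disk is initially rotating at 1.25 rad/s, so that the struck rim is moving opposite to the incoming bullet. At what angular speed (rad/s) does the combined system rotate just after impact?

|ω_f| ≈ 1.51 rad/s

The axle reaction passes through the axle and exerts no torque about it; angular momentum about the axle is conserved through the impact.
I_p = ½(5.07)(0.283)² = 0.2030 kg·m². Taking the sense of the bullet's angular momentum as positive, L_{bullet} = m v R = (0.0121)(164)(0.283) = 0.5616 kg·m²/s.
L_i = −I_p ω_p + m v R = −(0.2030)(1.25) + 0.5616 = 0.3078 kg·m²/s.
After sticking, I_f = I_p + m R² = 0.2030 + (0.0121)(0.283)² = 0.2040 kg·m².
ω_f = L_i / I_f = 0.3078 / 0.2040 = 1.509 rad/s.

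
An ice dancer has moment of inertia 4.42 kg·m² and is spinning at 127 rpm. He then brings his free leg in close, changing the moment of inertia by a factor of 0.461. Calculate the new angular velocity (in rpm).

No external torque acts about the spin axis, so angular momentum is conserved.
I₂ = 0.461 × 4.42 = 2.038 kg·m².
ω₂ = I₁ω₁ / I₂ = (4.420)(127 rpm) / (2.038) = 275.5 rpm.

ω₂ ≈ 275 rpm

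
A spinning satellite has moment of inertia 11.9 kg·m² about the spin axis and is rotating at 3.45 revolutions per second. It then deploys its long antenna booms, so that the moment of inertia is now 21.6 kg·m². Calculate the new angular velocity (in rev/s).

No external torque acts about the spin axis, so angular momentum is conserved.
ω₂ = I₁ω₁ / I₂ = (11.90)(3.45 rev/s) / (21.60) = 1.901 rev/s.

ω₂ ≈ 1.90 rev/s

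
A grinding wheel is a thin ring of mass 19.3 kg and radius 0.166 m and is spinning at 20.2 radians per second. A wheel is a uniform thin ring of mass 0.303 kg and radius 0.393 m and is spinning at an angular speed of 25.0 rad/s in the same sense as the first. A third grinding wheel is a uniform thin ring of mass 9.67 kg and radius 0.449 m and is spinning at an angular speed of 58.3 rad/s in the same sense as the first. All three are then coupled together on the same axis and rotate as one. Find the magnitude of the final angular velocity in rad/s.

|ω_f| ≈ 49.7 rad/s

No external torque acts about the common axis, so total angular momentum is conserved.
Moments of inertia: I_A = (19.3)(0.166)² = 0.5318 kg·m²; I_B = (0.303)(0.393)² = 0.04680 kg·m²; I_C = (9.67)(0.449)² = 1.949 kg·m².
Taking A's sense as positive: L = (0.5318)(20.2) + (0.04680)(25.0) + (1.949)(58.3) = 125.6 kg·m²·rad/s.
Combined I = 0.5318 + 0.04680 + 1.949 = 2.528 kg·m².
ω_f = L / I = 125.6 / 2.528 = 49.67 rad/s.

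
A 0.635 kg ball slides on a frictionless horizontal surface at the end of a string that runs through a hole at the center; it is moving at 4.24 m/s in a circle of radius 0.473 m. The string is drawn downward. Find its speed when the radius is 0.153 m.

v₂ ≈ 13.1 m/s

Central (radial) force ⇒ zero torque about the center ⇒ m v r is constant.
v₂ = v₁ r₁ / r₂ = (4.24)(0.473) / (0.153) = 13.11 m/s.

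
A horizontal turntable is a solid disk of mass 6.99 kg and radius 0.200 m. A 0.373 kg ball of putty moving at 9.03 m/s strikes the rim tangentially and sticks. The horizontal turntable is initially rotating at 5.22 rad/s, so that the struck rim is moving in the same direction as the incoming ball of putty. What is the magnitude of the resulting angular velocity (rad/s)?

|ω_f| ≈ 9.07 rad/s

About the axle the impulsive forces during the collision are internal, so angular momentum about that axis is conserved.
I_p = ½(6.99)(0.200)² = 0.1398 kg·m². Taking the sense of the ball of putty's angular momentum as positive, L_{ball} = m v R = (0.373)(9.03)(0.200) = 0.6736 kg·m²/s.
L_i = +I_p ω_p + m v R = +(0.1398)(5.22) + 0.6736 = 1.403 kg·m²/s.
After sticking, I_f = I_p + m R² = 0.1398 + (0.373)(0.200)² = 0.1547 kg·m².
ω_f = L_i / I_f = 1.403 / 0.1547 = 9.071 rad/s.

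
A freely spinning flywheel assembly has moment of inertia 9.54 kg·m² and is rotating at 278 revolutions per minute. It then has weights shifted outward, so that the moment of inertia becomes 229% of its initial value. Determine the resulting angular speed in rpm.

ω₂ ≈ 121 rpm

No external torque acts about the spin axis, so angular momentum is conserved.
I₂ = 2.29 × 9.54 = 21.85 kg·m².
ω₂ = I₁ω₁ / I₂ = (9.540)(278 rpm) / (21.85) = 121.4 rpm.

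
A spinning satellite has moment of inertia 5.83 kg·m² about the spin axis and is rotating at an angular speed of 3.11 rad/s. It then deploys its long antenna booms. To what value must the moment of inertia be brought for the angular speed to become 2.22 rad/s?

No external torque acts about the spin axis, so angular momentum is conserved.
I₂ = I₁ω₁ / ω₂ = (5.83)(3.11) / (2.22) = 8.167 kg·m².

I₂ ≈ 8.17 kg·m²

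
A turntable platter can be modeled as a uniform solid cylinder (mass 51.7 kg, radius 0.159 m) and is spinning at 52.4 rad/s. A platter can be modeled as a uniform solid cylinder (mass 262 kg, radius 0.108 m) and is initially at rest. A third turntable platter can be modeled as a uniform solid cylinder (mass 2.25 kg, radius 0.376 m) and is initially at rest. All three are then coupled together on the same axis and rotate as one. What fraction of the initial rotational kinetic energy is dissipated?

fraction ≈ 0.721

The coupling torques are internal; angular momentum about the shared axis is conserved.
Moments of inertia: I_A = ½(51.7)(0.159)² = 0.6535 kg·m²; I_B = ½(262)(0.108)² = 1.528 kg·m²; I_C = ½(2.25)(0.376)² = 0.1590 kg·m².
Taking A's sense as positive: L = (0.6535)(52.4) = 34.24 kg·m²·rad/s.
Combined I = 0.6535 + 1.528 + 0.1590 = 2.341 kg·m².
ω_f = L / I = 34.24 / 2.341 = 14.63 rad/s.
KE_i = ½ΣIω² = 897.2 J; KE_f = ½(2.341)(14.63)² = 250.5 J.
Fraction dissipated = (KE_i − KE_f)/KE_i = 0.7208.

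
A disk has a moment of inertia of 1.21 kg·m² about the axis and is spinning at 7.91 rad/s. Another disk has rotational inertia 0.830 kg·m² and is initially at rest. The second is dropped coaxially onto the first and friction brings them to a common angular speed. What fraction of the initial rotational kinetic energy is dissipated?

fraction ≈ 0.407

No external torque acts about the common axis, so total angular momentum is conserved.
Taking A's sense as positive: L = (1.210)(7.91) = 9.571 kg·m²·rad/s.
Combined I = 1.210 + 0.8300 = 2.040 kg·m².
ω_f = L / I = 9.571 / 2.040 = 4.692 rad/s.
KE_i = ½ΣIω² = 37.85 J; KE_f = ½(2.040)(4.692)² = 22.45 J.
Fraction dissipated = (KE_i − KE_f)/KE_i = 0.4069.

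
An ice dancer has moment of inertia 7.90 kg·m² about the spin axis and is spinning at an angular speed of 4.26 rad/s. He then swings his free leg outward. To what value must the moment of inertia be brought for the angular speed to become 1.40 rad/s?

I₂ ≈ 24.0 kg·m²

No external torque acts about the spin axis, so angular momentum is conserved.
I₂ = I₁ω₁ / ω₂ = (7.90)(4.26) / (1.40) = 24.04 kg·m².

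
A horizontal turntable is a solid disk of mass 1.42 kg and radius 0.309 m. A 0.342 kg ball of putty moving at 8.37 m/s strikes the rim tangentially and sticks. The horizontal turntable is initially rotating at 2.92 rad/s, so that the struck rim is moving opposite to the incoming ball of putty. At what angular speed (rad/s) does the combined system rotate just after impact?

The axle reaction passes through the axle and exerts no torque about it; angular momentum about the axle is conserved through the impact.
I_p = ½(1.42)(0.309)² = 0.06779 kg·m². Taking the sense of the ball of putty's angular momentum as positive, L_{ball} = m v R = (0.342)(8.37)(0.309) = 0.8845 kg·m²/s.
L_i = −I_p ω_p + m v R = −(0.06779)(2.92) + 0.8845 = 0.6866 kg·m²/s.
After sticking, I_f = I_p + m R² = 0.06779 + (0.342)(0.309)² = 0.1004 kg·m².
ω_f = L_i / I_f = 0.6866 / 0.1004 = 6.835 rad/s.

|ω_f| ≈ 6.84 rad/s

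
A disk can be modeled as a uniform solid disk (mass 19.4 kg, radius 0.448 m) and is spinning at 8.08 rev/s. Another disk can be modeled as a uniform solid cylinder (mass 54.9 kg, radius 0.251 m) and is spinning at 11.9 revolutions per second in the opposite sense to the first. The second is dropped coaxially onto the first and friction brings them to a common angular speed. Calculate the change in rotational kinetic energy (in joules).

No external torque acts about the common axis, so total angular momentum is conserved.
Moments of inertia: I_A = ½(19.4)(0.448)² = 1.947 kg·m²; I_B = ½(54.9)(0.251)² = 1.729 kg·m².
Taking A's sense as positive: L = (1.947)(8.08) − (1.729)(11.9) = -4.849 kg·m²·rev/s.
Combined I = 1.947 + 1.729 = 3.676 kg·m².
ω_f = L / I = -4.849 / 3.676 = -1.319 rev/s.
KE_i = ½ΣIω² = 7343 J; KE_f = ½(3.676)(8.288)² = 126.3 J.

ΔKE ≈ -7220 J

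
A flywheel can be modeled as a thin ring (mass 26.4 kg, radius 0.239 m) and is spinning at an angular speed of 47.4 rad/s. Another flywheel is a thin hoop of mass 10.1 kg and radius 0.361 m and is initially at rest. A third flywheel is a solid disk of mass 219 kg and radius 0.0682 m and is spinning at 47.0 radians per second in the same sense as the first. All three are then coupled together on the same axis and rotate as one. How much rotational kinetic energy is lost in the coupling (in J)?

No external torque acts about the common axis, so total angular momentum is conserved.
Moments of inertia: I_A = (26.4)(0.239)² = 1.508 kg·m²; I_B = (10.1)(0.361)² = 1.316 kg·m²; I_C = ½(219)(0.0682)² = 0.5093 kg·m².
Taking A's sense as positive: L = (1.508)(47.4) + (0.5093)(47.0) = 95.42 kg·m²·rad/s.
Combined I = 1.508 + 1.316 + 0.5093 = 3.334 kg·m².
ω_f = L / I = 95.42 / 3.334 = 28.62 rad/s.
KE_i = ½ΣIω² = 2257 J; KE_f = ½(3.334)(28.62)² = 1366 J.

ΔKE lost ≈ 891 J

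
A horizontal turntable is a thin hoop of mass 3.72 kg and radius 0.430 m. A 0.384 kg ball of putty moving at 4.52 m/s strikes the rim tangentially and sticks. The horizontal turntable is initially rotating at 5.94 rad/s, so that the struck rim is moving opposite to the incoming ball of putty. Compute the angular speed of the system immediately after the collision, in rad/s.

About the axle the impulsive forces during the collision are internal, so angular momentum about that axis is conserved.
I_p = (3.72)(0.430)² = 0.6878 kg·m². Taking the sense of the ball of putty's angular momentum as positive, L_{ball} = m v R = (0.384)(4.52)(0.430) = 0.7463 kg·m²/s.
L_i = −I_p ω_p + m v R = −(0.6878)(5.94) + 0.7463 = -3.339 kg·m²/s.
After sticking, I_f = I_p + m R² = 0.6878 + (0.384)(0.430)² = 0.7588 kg·m².
ω_f = L_i / I_f = -3.339 / 0.7588 = -4.401 rad/s.

|ω_f| ≈ 4.40 rad/s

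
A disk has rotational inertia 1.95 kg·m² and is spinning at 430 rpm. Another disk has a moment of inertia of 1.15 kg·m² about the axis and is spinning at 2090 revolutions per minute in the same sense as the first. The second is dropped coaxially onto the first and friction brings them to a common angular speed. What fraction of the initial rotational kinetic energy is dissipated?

The coupling torques are internal; angular momentum about the shared axis is conserved.
Taking A's sense as positive: L = (1.950)(430) + (1.150)(2090) = 3242 kg·m²·rpm.
Combined I = 1.950 + 1.150 = 3.100 kg·m².
ω_f = L / I = 3242 / 3.100 = 1046 rpm.
KE_i = ½ΣIω² = 29520 J; KE_f = ½(3.100)(109.5)² = 18590 J.
Fraction dissipated = (KE_i − KE_f)/KE_i = 0.3702.

fraction ≈ 0.370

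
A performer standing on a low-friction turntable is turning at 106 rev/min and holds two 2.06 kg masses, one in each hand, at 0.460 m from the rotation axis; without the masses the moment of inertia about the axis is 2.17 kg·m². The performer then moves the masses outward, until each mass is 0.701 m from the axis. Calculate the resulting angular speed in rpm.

Angular momentum about the spin axis is conserved since the torque about it is zero.
I₁ = 2.17 + 2(2.06)(0.460)² = 3.042 kg·m²; I₂ = 2.17 + 2(2.06)(0.701)² = 4.195 kg·m².
ω₂ = I₁ω₁ / I₂ = (3.042)(106 rpm) / (4.195) = 76.87 rpm.

ω₂ ≈ 76.9 rpm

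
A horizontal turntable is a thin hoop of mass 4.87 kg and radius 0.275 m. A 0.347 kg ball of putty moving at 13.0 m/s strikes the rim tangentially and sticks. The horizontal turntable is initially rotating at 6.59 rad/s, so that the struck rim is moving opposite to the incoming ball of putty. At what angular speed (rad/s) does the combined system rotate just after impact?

|ω_f| ≈ 3.01 rad/s

About the axle the impulsive forces during the collision are internal, so angular momentum about that axis is conserved.
I_p = (4.87)(0.275)² = 0.3683 kg·m². Taking the sense of the ball of putty's angular momentum as positive, L_{ball} = m v R = (0.347)(13.0)(0.275) = 1.241 kg·m²/s.
L_i = −I_p ω_p + m v R = −(0.3683)(6.59) + 1.241 = -1.187 kg·m²/s.
After sticking, I_f = I_p + m R² = 0.3683 + (0.347)(0.275)² = 0.3945 kg·m².
ω_f = L_i / I_f = -1.187 / 0.3945 = -3.007 rad/s.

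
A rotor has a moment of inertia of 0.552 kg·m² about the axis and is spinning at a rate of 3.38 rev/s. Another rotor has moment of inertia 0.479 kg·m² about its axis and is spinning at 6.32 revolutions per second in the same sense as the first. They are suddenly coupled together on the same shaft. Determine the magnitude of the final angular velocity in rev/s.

|ω_f| ≈ 4.75 rev/s

No external torque acts about the common axis, so total angular momentum is conserved.
Taking A's sense as positive: L = (0.5520)(3.38) + (0.4790)(6.32) = 4.893 kg·m²·rev/s.
Combined I = 0.5520 + 0.4790 = 1.031 kg·m².
ω_f = L / I = 4.893 / 1.031 = 4.746 rev/s.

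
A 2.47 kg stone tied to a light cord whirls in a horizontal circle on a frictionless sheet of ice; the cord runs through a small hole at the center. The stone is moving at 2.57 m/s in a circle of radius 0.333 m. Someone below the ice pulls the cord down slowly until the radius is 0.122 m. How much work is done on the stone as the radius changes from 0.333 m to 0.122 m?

Central (radial) force ⇒ zero torque about the center ⇒ m v r is constant.
v₂ = v₁ r₁ / r₂ = (2.57)(0.333) / (0.122) = 7.015 m/s.
W = ΔKE = ½m(v₂² − v₁²) = 52.61 J.

W ≈ 52.6 J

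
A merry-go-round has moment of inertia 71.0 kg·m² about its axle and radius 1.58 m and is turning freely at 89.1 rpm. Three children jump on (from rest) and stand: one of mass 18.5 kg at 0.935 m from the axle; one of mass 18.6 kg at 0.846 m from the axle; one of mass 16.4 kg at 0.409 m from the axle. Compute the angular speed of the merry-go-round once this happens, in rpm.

The added mass arrives with no angular momentum about the axle, and any external torque about the axle is negligible, so the system's angular momentum is conserved.
Added inertia Σmr² = (18.5)(0.935)² + (18.6)(0.846)² + (16.4)(0.409)² = 32.23 kg·m²; I_f = 71.00 + 32.23 = 103.2 kg·m².
ω_f = I_p ω_i / I_f = (71.00)(89.1) / 103.2 = 61.28 rpm.

ω_f ≈ 61.3 rpm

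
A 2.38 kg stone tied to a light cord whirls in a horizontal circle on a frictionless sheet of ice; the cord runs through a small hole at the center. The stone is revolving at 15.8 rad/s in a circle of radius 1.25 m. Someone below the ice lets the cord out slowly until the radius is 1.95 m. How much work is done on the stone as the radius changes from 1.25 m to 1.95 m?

W ≈ -273 J

The constraining force is radial, so m r² ω about the center is conserved.
ω₂ = ω₁ (r₁/r₂)² = (15.8)(1.25/1.95)² = 6.492 rad/s.
W = ΔKE = ½m(v₂² − v₁²) = -273.4 J.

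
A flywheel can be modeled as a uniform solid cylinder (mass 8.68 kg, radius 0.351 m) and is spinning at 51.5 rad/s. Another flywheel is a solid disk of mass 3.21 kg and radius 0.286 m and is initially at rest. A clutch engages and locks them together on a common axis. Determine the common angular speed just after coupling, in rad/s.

The coupling torques are internal; angular momentum about the shared axis is conserved.
Moments of inertia: I_A = ½(8.68)(0.351)² = 0.5347 kg·m²; I_B = ½(3.21)(0.286)² = 0.1313 kg·m².
Taking A's sense as positive: L = (0.5347)(51.5) = 27.54 kg·m²·rad/s.
Combined I = 0.5347 + 0.1313 = 0.6660 kg·m².
ω_f = L / I = 27.54 / 0.6660 = 41.35 rad/s.

|ω_f| ≈ 41.3 rad/s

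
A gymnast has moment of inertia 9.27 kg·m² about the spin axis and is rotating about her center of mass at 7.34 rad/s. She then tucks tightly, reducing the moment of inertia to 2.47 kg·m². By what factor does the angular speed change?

With no external torque about the axis, L is conserved: I₁ω₁ = I₂ω₂.
ω₂/ω₁ = I₁/I₂ = 9.270 / 2.470 = 3.753.

ω₂/ω₁ ≈ 3.75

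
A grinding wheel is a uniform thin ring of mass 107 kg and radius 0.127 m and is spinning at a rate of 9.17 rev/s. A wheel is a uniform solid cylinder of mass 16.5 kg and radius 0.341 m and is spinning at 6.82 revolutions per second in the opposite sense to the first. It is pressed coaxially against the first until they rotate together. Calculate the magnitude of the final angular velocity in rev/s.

|ω_f| ≈ 3.46 rev/s

No external torque acts about the common axis, so total angular momentum is conserved.
Moments of inertia: I_A = (107)(0.127)² = 1.726 kg·m²; I_B = ½(16.5)(0.341)² = 0.9593 kg·m².
Taking A's sense as positive: L = (1.726)(9.17) − (0.9593)(6.82) = 9.283 kg·m²·rev/s.
Combined I = 1.726 + 0.9593 = 2.685 kg·m².
ω_f = L / I = 9.283 / 2.685 = 3.457 rev/s.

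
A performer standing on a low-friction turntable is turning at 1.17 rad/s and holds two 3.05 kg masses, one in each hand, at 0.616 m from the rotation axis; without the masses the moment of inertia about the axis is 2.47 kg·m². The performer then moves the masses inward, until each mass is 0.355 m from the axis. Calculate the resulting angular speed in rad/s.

Angular momentum about the spin axis is conserved since the torque about it is zero.
I₁ = 2.47 + 2(3.05)(0.616)² = 4.785 kg·m²; I₂ = 2.47 + 2(3.05)(0.355)² = 3.239 kg·m².
ω₂ = I₁ω₁ / I₂ = (4.785)(1.17 rad/s) / (3.239) = 1.728 rad/s.

ω₂ ≈ 1.73 rad/s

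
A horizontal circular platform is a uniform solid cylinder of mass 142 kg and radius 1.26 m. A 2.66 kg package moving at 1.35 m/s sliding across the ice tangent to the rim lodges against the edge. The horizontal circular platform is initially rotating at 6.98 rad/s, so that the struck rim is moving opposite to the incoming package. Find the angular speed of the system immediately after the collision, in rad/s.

|ω_f| ≈ 6.69 rad/s

About the central axle the impulsive forces during the collision are internal, so angular momentum about that axis is conserved.
I_p = ½(142)(1.26)² = 112.7 kg·m². Taking the sense of the package's angular momentum as positive, L_{package} = m v R = (2.66)(1.35)(1.26) = 4.525 kg·m²/s.
L_i = −I_p ω_p + m v R = −(112.7)(6.98) + 4.525 = -782.3 kg·m²/s.
After sticking, I_f = I_p + m R² = 112.7 + (2.66)(1.26)² = 116.9 kg·m².
ω_f = L_i / I_f = -782.3 / 116.9 = -6.689 rad/s.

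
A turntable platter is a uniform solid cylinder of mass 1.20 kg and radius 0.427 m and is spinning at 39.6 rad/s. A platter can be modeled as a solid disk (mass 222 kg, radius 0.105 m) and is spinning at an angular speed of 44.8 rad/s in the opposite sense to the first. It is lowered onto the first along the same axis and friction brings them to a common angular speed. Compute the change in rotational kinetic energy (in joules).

ΔKE ≈ -358 J

The coupling torques are internal; angular momentum about the shared axis is conserved.
Moments of inertia: I_A = ½(1.20)(0.427)² = 0.1094 kg·m²; I_B = ½(222)(0.105)² = 1.224 kg·m².
Taking A's sense as positive: L = (0.1094)(39.6) − (1.224)(44.8) = -50.49 kg·m²·rad/s.
Combined I = 0.1094 + 1.224 = 1.333 kg·m².
ω_f = L / I = -50.49 / 1.333 = -37.87 rad/s.
KE_i = ½ΣIω² = 1314 J; KE_f = ½(1.333)(37.87)² = 956.2 J.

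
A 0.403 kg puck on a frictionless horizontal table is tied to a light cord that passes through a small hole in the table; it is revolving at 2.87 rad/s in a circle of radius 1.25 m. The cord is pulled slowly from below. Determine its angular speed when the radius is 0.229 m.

No torque about the axis ⇒ m r₁² ω₁ = m r₂² ω₂.
ω₂ = ω₁ (r₁/r₂)² = (2.87)(1.25/0.229)² = 85.51 rad/s.

ω₂ ≈ 85.5 rad/s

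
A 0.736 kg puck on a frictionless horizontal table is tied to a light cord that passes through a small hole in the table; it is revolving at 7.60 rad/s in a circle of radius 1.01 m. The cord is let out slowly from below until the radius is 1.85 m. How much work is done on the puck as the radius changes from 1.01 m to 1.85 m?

W ≈ -15.2 J

The constraining force is radial, so m r² ω about the center is conserved.
ω₂ = ω₁ (r₁/r₂)² = (7.60)(1.01/1.85)² = 2.265 rad/s.
W = ΔKE = ½m(v₂² − v₁²) = -15.22 J.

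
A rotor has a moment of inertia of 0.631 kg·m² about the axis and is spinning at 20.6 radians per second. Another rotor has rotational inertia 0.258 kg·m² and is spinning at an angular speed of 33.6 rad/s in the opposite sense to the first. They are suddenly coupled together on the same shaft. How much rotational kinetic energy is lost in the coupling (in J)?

The coupling torques are internal; angular momentum about the shared axis is conserved.
Taking A's sense as positive: L = (0.6310)(20.6) − (0.2580)(33.6) = 4.330 kg·m²·rad/s.
Combined I = 0.6310 + 0.2580 = 0.8890 kg·m².
ω_f = L / I = 4.330 / 0.8890 = 4.870 rad/s.
KE_i = ½ΣIω² = 279.5 J; KE_f = ½(0.8890)(4.870)² = 10.54 J.

ΔKE lost ≈ 269 J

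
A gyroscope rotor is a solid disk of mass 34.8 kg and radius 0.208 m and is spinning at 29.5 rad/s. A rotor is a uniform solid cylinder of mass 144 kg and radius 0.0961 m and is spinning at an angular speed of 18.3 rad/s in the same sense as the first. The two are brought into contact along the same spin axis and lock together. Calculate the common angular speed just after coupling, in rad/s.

|ω_f| ≈ 24.2 rad/s

The coupling torques are internal; angular momentum about the shared axis is conserved.
Moments of inertia: I_A = ½(34.8)(0.208)² = 0.7528 kg·m²; I_B = ½(144)(0.0961)² = 0.6649 kg·m².
Taking A's sense as positive: L = (0.7528)(29.5) + (0.6649)(18.3) = 34.38 kg·m²·rad/s.
Combined I = 0.7528 + 0.6649 = 1.418 kg·m².
ω_f = L / I = 34.38 / 1.418 = 24.25 rad/s.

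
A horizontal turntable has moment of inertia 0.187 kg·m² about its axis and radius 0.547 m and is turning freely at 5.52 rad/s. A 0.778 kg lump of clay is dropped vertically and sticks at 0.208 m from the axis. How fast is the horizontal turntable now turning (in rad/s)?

The added mass arrives with no angular momentum about the axis, and any external torque about the axis is negligible, so the system's angular momentum is conserved.
Added inertia Σmr² = (0.778)(0.208)² = 0.03366 kg·m²; I_f = 0.1870 + 0.03366 = 0.2207 kg·m².
ω_f = I_p ω_i / I_f = (0.1870)(5.52) / 0.2207 = 4.678 rad/s.

ω_f ≈ 4.68 rad/s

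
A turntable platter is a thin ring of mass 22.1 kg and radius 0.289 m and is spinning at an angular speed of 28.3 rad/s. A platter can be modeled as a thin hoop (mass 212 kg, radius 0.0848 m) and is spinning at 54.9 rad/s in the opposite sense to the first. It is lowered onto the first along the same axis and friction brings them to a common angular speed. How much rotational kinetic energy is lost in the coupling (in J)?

ΔKE lost ≈ 2890 J

The coupling torques are internal; angular momentum about the shared axis is conserved.
Moments of inertia: I_A = (22.1)(0.289)² = 1.846 kg·m²; I_B = (212)(0.0848)² = 1.525 kg·m².
Taking A's sense as positive: L = (1.846)(28.3) − (1.525)(54.9) = -31.46 kg·m²·rad/s.
Combined I = 1.846 + 1.525 = 3.370 kg·m².
ω_f = L / I = -31.46 / 3.370 = -9.334 rad/s.
KE_i = ½ΣIω² = 3037 J; KE_f = ½(3.370)(9.334)² = 146.8 J.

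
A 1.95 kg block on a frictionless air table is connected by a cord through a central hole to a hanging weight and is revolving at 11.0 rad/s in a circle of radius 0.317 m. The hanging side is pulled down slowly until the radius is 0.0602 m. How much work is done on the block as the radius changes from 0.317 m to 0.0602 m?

W ≈ 317 J

No torque about the axis ⇒ m r₁² ω₁ = m r₂² ω₂.
ω₂ = ω₁ (r₁/r₂)² = (11.0)(0.317/0.0602)² = 305.0 rad/s.
W = ΔKE = ½m(v₂² − v₁²) = 316.9 J.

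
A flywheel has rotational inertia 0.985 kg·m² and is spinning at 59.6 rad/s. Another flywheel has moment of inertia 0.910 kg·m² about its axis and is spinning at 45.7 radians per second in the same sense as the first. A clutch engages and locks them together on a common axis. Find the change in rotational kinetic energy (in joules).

The coupling torques are internal; angular momentum about the shared axis is conserved.
Taking A's sense as positive: L = (0.9850)(59.6) + (0.9100)(45.7) = 100.3 kg·m²·rad/s.
Combined I = 0.9850 + 0.9100 = 1.895 kg·m².
ω_f = L / I = 100.3 / 1.895 = 52.93 rad/s.
KE_i = ½ΣIω² = 2700 J; KE_f = ½(1.895)(52.93)² = 2654 J.

ΔKE ≈ -45.7 J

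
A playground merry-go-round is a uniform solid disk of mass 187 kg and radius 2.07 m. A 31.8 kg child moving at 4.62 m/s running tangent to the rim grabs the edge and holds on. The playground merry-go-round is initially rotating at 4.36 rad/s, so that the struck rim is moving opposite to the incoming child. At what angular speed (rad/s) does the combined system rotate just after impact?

About the axle the impulsive forces during the collision are internal, so angular momentum about that axis is conserved.
I_p = ½(187)(2.07)² = 400.6 kg·m². Taking the sense of the child's angular momentum as positive, L_{child} = m v R = (31.8)(4.62)(2.07) = 304.1 kg·m²/s.
L_i = −I_p ω_p + m v R = −(400.6)(4.36) + 304.1 = -1443 kg·m²/s.
After sticking, I_f = I_p + m R² = 400.6 + (31.8)(2.07)² = 536.9 kg·m².
ω_f = L_i / I_f = -1443 / 536.9 = -2.687 rad/s.

|ω_f| ≈ 2.69 rad/s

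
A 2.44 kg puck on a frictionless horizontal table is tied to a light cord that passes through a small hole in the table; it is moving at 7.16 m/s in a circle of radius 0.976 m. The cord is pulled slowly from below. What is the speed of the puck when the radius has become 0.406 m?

The only horizontal force on the mass is along the cord (radial), so it exerts no torque about the hole and angular momentum m v r is conserved.
v₂ = v₁ r₁ / r₂ = (7.16)(0.976) / (0.406) = 17.21 m/s.

v₂ ≈ 17.2 m/s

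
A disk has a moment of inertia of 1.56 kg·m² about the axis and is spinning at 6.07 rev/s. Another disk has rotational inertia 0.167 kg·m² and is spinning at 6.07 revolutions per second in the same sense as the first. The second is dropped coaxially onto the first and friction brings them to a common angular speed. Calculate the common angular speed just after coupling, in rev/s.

|ω_f| ≈ 6.07 rev/s

No external torque acts about the common axis, so total angular momentum is conserved.
Taking A's sense as positive: L = (1.560)(6.07) + (0.1670)(6.07) = 10.48 kg·m²·rev/s.
Combined I = 1.560 + 0.1670 = 1.727 kg·m².
ω_f = L / I = 10.48 / 1.727 = 6.070 rev/s.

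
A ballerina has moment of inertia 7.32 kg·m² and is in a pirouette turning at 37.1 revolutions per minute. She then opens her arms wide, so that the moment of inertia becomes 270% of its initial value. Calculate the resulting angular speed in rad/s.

No external torque acts about the spin axis, so angular momentum is conserved.
I₂ = 2.70 × 7.32 = 19.76 kg·m².
ω₂ = I₁ω₁ / I₂ = (7.320)(37.1 rpm) / (19.76) = 13.74 rpm = 1.439 rad/s.

ω₂ ≈ 1.44 rad/s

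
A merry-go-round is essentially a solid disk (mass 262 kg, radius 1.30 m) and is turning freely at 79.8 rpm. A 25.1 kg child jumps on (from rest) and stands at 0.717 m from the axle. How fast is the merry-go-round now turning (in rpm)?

The added mass arrives with no angular momentum about the axle, and any external torque about the axle is negligible, so the system's angular momentum is conserved.
I_p = ½(262)(1.30)² = 221.4 kg·m².
Added inertia Σmr² = (25.1)(0.717)² = 12.90 kg·m²; I_f = 221.4 + 12.90 = 234.3 kg·m².
ω_f = I_p ω_i / I_f = (221.4)(79.8) / 234.3 = 75.41 rpm.

ω_f ≈ 75.4 rpm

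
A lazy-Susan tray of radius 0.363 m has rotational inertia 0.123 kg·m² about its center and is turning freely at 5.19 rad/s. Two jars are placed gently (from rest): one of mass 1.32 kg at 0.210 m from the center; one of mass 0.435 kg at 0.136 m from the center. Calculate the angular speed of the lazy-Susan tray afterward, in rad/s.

No external torque acts about the center; L_before = L_after.
Added inertia Σmr² = (1.32)(0.210)² + (0.435)(0.136)² = 0.06626 kg·m²; I_f = 0.1230 + 0.06626 = 0.1893 kg·m².
ω_f = I_p ω_i / I_f = (0.1230)(5.19) / 0.1893 = 3.373 rad/s.

ω_f ≈ 3.37 rad/s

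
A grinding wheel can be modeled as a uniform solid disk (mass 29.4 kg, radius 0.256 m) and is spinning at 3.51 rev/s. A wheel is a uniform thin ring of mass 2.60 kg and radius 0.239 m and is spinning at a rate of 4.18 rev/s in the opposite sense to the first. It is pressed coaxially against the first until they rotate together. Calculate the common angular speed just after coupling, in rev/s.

No external torque acts about the common axis, so total angular momentum is conserved.
Moments of inertia: I_A = ½(29.4)(0.256)² = 0.9634 kg·m²; I_B = (2.60)(0.239)² = 0.1485 kg·m².
Taking A's sense as positive: L = (0.9634)(3.51) − (0.1485)(4.18) = 2.761 kg·m²·rev/s.
Combined I = 0.9634 + 0.1485 = 1.112 kg·m².
ω_f = L / I = 2.761 / 1.112 = 2.483 rev/s.

|ω_f| ≈ 2.48 rev/s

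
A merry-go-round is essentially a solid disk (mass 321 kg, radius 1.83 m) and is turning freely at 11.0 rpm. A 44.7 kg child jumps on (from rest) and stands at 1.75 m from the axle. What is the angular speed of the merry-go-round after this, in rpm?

No external torque acts about the axle; L_before = L_after.
I_p = ½(321)(1.83)² = 537.5 kg·m².
Added inertia Σmr² = (44.7)(1.75)² = 136.9 kg·m²; I_f = 537.5 + 136.9 = 674.4 kg·m².
ω_f = I_p ω_i / I_f = (537.5)(11.0) / 674.4 = 8.767 rpm.

ω_f ≈ 8.77 rpm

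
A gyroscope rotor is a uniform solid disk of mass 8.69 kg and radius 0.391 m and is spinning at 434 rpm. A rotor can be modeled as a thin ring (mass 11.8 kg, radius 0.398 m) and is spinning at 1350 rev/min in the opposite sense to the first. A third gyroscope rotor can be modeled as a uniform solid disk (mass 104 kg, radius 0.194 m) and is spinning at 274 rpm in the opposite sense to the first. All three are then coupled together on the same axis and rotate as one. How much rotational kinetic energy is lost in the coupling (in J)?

No external torque acts about the common axis, so total angular momentum is conserved.
Moments of inertia: I_A = ½(8.69)(0.391)² = 0.6643 kg·m²; I_B = (11.8)(0.398)² = 1.869 kg·m²; I_C = ½(104)(0.194)² = 1.957 kg·m².
Taking A's sense as positive: L = (0.6643)(434) − (1.869)(1350) − (1.957)(274) = -2771 kg·m²·rpm.
Combined I = 0.6643 + 1.869 + 1.957 = 4.491 kg·m².
ω_f = L / I = -2771 / 4.491 = -617.2 rpm.
KE_i = ½ΣIω² = 20170 J; KE_f = ½(4.491)(64.63)² = 9378 J.

ΔKE lost ≈ 10800 J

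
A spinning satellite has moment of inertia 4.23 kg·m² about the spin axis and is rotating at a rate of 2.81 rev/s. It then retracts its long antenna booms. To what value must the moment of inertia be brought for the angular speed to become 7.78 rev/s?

I₂ ≈ 1.53 kg·m²

With no external torque about the axis, L is conserved: I₁ω₁ = I₂ω₂.
I₂ = I₁ω₁ / ω₂ = (4.23)(2.81) / (7.78) = 1.528 kg·m².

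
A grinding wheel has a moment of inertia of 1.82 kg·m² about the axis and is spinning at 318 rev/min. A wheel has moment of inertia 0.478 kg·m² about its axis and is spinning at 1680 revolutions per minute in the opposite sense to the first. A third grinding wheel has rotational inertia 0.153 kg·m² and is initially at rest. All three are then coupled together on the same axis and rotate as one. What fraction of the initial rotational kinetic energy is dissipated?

The coupling torques are internal; angular momentum about the shared axis is conserved.
Taking A's sense as positive: L = (1.820)(318) − (0.4780)(1680) = -224.3 kg·m²·rpm.
Combined I = 1.820 + 0.4780 + 0.1530 = 2.451 kg·m².
ω_f = L / I = -224.3 / 2.451 = -91.51 rpm.
KE_i = ½ΣIω² = 8406 J; KE_f = ½(2.451)(9.582)² = 112.5 J.
Fraction dissipated = (KE_i − KE_f)/KE_i = 0.9866.

fraction ≈ 0.987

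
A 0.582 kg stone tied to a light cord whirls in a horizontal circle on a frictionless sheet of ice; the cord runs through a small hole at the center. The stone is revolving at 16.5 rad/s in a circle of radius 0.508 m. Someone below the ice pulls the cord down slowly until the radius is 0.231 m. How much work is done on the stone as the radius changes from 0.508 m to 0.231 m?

The constraining force is radial, so m r² ω about the center is conserved.
ω₂ = ω₁ (r₁/r₂)² = (16.5)(0.508/0.231)² = 79.80 rad/s.
W = ΔKE = ½m(v₂² − v₁²) = 78.43 J.

W ≈ 78.4 J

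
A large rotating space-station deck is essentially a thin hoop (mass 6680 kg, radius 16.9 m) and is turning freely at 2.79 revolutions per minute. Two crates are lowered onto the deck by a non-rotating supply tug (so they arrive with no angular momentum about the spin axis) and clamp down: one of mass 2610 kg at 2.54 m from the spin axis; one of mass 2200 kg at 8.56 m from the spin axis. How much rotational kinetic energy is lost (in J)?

energy lost ≈ 6950 J

No external torque acts about the spin axis; L_before = L_after.
I_p = (6680)(16.9)² = 1.908e+06 kg·m².
Added inertia Σmr² = (2610)(2.54)² + (2200)(8.56)² = 1.780e+05 kg·m²; I_f = 1.908e+06 + 1.780e+05 = 2.086e+06 kg·m².
ω_f = I_p ω_i / I_f = (1.908e+06)(2.79) / 2.086e+06 = 2.552 rpm.
KE_i = ½(1.908e+06)(0.2922 rad/s)² = 81430 J; KE_f = ½(2.086e+06)(0.2672)² = 74480 J.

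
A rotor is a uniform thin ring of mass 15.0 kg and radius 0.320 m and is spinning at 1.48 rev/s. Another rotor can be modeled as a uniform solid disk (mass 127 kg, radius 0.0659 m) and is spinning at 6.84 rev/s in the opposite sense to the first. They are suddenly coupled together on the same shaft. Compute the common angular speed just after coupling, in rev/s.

No external torque acts about the common axis, so total angular momentum is conserved.
Moments of inertia: I_A = (15.0)(0.320)² = 1.536 kg·m²; I_B = ½(127)(0.0659)² = 0.2758 kg·m².
Taking A's sense as positive: L = (1.536)(1.48) − (0.2758)(6.84) = 0.3870 kg·m²·rev/s.
Combined I = 1.536 + 0.2758 = 1.812 kg·m².
ω_f = L / I = 0.3870 / 1.812 = 0.2136 rev/s.

|ω_f| ≈ 0.214 rev/s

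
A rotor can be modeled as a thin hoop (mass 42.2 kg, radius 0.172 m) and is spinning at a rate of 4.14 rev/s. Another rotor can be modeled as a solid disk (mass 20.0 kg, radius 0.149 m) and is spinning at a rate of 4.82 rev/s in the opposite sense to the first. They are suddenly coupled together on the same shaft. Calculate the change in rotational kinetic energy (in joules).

ΔKE ≈ -299 J

No external torque acts about the common axis, so total angular momentum is conserved.
Moments of inertia: I_A = (42.2)(0.172)² = 1.248 kg·m²; I_B = ½(20.0)(0.149)² = 0.2220 kg·m².
Taking A's sense as positive: L = (1.248)(4.14) − (0.2220)(4.82) = 4.098 kg·m²·rev/s.
Combined I = 1.248 + 0.2220 = 1.470 kg·m².
ω_f = L / I = 4.098 / 1.470 = 2.787 rev/s.
KE_i = ½ΣIω² = 524.2 J; KE_f = ½(1.470)(17.51)² = 225.5 J.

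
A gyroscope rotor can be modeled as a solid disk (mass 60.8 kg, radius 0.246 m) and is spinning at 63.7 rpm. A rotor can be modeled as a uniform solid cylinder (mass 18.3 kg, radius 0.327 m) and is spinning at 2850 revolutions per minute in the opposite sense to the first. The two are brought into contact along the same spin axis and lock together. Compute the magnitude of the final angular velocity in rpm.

|ω_f| ≈ 948 rpm

No external torque acts about the common axis, so total angular momentum is conserved.
Moments of inertia: I_A = ½(60.8)(0.246)² = 1.840 kg·m²; I_B = ½(18.3)(0.327)² = 0.9784 kg·m².
Taking A's sense as positive: L = (1.840)(63.7) − (0.9784)(2850) = -2671 kg·m²·rpm.
Combined I = 1.840 + 0.9784 = 2.818 kg·m².
ω_f = L / I = -2671 / 2.818 = -947.9 rpm.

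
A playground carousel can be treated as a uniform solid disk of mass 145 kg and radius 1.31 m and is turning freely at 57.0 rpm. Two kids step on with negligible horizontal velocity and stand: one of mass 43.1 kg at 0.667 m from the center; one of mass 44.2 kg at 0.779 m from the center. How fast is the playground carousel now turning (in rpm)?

No external torque acts about the center; L_before = L_after.
I_p = ½(145)(1.31)² = 124.4 kg·m².
Added inertia Σmr² = (43.1)(0.667)² + (44.2)(0.779)² = 46.00 kg·m²; I_f = 124.4 + 46.00 = 170.4 kg·m².
ω_f = I_p ω_i / I_f = (124.4)(57.0) / 170.4 = 41.61 rpm.

ω_f ≈ 41.6 rpm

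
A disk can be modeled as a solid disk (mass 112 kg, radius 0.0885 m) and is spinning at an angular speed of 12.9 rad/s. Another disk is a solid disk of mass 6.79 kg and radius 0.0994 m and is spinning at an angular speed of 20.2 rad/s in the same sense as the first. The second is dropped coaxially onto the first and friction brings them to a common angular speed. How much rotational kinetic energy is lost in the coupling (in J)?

ΔKE lost ≈ 0.830 J

The coupling torques are internal; angular momentum about the shared axis is conserved.
Moments of inertia: I_A = ½(112)(0.0885)² = 0.4386 kg·m²; I_B = ½(6.79)(0.0994)² = 0.03354 kg·m².
Taking A's sense as positive: L = (0.4386)(12.9) + (0.03354)(20.2) = 6.336 kg·m²·rad/s.
Combined I = 0.4386 + 0.03354 = 0.4721 kg·m².
ω_f = L / I = 6.336 / 0.4721 = 13.42 rad/s.
KE_i = ½ΣIω² = 43.34 J; KE_f = ½(0.4721)(13.42)² = 42.51 J.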